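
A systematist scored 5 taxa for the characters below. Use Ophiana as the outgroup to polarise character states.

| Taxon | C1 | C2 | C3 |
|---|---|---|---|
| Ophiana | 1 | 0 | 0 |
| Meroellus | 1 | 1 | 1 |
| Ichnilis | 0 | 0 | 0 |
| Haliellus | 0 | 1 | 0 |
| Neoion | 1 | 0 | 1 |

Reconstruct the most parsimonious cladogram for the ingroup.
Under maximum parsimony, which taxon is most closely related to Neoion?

Character polarity is set by the outgroup: the derived state is whichever differs from the outgroup's state, so for C1 the derived state is '0', and for the remaining characters it is '1'.
C1 (derived state '0') is shared by Haliellus and Ichnilis — a synapomorphy uniting that clade.
C2 groups Haliellus and Meroellus, which is incompatible with the clades supported by the remaining characters; treating it as convergent (homoplasy) costs fewer steps than any alternative tree.
C3: derived state '1' in Meroellus and Neoion only — synapomorphy for {Meroellus, Neoion}.
Most parsimonious ingroup topology: ((Meroellus,Neoion),(Ichnilis,Haliellus)).
Neoion and Meroellus form a cherry on this tree, so they are sister taxa.

Meroellus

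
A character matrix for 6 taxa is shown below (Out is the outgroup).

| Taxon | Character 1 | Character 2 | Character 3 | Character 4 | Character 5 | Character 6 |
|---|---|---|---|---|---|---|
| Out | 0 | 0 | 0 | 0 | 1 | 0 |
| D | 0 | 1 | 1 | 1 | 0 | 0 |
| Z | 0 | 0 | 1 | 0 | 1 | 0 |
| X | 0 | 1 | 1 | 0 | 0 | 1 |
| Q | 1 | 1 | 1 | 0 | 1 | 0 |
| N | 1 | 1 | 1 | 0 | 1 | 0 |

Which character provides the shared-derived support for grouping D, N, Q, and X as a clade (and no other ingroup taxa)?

Character 2

Character polarity is set by the outgroup: the derived state is whichever differs from the outgroup's state, so for Character 5 the derived state is '0', and for the remaining characters it is '1'.
Character 1: derived state '1' in N and Q only — synapomorphy for {N, Q}.
Only D, N, Q, and X show the derived state '1' for Character 2, supporting them as a clade.
All ingroup taxa share the derived state '1' for Character 3; it defines the ingroup but does not resolve relationships within it.
Character 4: derived state '1' in D only — an autapomorphy, so it tells us nothing about relationships among taxa.
Only D and X show the derived state '0' for Character 5, supporting them as a clade.
Character 6: derived state '1' in X only — an autapomorphy, so it tells us nothing about relationships among taxa.
Most parsimonious ingroup topology: (((D,X),(Q,N)),Z).
The clade {D, N, Q, X} is supported by Character 2: its derived state '1' occurs in exactly those taxa and in no other taxon (including the outgroup).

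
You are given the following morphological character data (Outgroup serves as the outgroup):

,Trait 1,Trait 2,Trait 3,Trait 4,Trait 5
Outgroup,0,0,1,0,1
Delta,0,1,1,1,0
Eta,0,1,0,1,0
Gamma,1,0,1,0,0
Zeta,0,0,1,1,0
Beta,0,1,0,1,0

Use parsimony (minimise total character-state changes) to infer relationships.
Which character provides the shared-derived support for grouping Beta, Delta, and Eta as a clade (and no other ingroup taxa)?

Character polarity is set by the outgroup: the derived state is whichever differs from the outgroup's state, so for Trait 3, Trait 5 the derived state is '0', and for the remaining characters it is '1'.
Trait 1 (derived state '1') is unique to Gamma (autapomorphy; uninformative for grouping).
Trait 2 (derived state '1') is shared by Beta, Delta, and Eta — a synapomorphy uniting that clade.
Only Beta and Eta show the derived state '0' for Trait 3, supporting them as a clade.
Trait 4 (derived state '1') is shared by Beta, Delta, Eta, and Zeta — a synapomorphy uniting that clade.
Trait 5 (derived state '0') is shared by all ingroup taxa — unites the whole ingroup.
Most parsimonious ingroup topology: (((Delta,(Eta,Beta)),Zeta),Gamma).
The clade {Beta, Delta, Eta} is supported by Trait 2: its derived state '1' occurs in exactly those taxa and in no other taxon (including the outgroup).

Trait 2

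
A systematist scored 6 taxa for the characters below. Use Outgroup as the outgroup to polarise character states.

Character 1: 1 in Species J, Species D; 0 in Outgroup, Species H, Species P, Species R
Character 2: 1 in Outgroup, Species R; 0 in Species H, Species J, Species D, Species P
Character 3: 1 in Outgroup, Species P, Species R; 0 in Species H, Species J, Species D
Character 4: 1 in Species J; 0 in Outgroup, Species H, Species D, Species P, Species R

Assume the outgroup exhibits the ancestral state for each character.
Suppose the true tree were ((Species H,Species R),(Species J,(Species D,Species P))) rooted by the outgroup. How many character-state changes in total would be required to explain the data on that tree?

8

Map each character onto ((Species H,Species R),(Species J,(Species D,Species P))) (rooted by Outgroup) and count the minimum state changes it requires (Fitch parsimony):
Character 1: 2; Character 2: 2; Character 3: 3; Character 4: 1.
Total tree length = 8.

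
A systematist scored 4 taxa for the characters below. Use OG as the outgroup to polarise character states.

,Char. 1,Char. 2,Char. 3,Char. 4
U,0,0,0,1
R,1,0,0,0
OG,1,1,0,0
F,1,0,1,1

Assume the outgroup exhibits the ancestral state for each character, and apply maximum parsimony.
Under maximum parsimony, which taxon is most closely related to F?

U

Character polarity is set by the outgroup: the derived state is whichever differs from the outgroup's state, so for Char. 1, Char. 2 the derived state is '0', and for the remaining characters it is '1'.
Char. 1 (derived state '0') is unique to U (autapomorphy; uninformative for grouping).
Char. 2 (derived state '0') is shared by all ingroup taxa — unites the whole ingroup.
Char. 3 (derived state '1') is unique to F (autapomorphy; uninformative for grouping).
Char. 4: derived state '1' in F and U only — synapomorphy for {F, U}.
Most parsimonious ingroup topology: ((F,U),R).
F and U form a cherry on this tree, so they are sister taxa.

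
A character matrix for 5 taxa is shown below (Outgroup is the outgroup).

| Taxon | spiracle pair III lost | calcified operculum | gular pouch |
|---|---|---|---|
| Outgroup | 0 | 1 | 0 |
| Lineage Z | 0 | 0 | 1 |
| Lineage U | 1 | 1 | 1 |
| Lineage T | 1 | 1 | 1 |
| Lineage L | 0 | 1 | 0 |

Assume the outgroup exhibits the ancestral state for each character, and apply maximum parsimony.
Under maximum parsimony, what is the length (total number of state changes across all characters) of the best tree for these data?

Character polarity is set by the outgroup: the derived state is whichever differs from the outgroup's state, so for calcified operculum the derived state is '0', and for the remaining characters it is '1'.
spiracle pair III lost (derived state '1') is shared by Lineage T and Lineage U — a synapomorphy uniting that clade.
calcified operculum (derived state '0') is unique to Lineage Z (autapomorphy; uninformative for grouping).
gular pouch (derived state '1') is shared by Lineage T, Lineage U, and Lineage Z — a synapomorphy uniting that clade.
Most parsimonious ingroup topology: ((Lineage Z,(Lineage U,Lineage T)),Lineage L).
Changes per character on this tree: spiracle pair III lost: 1; calcified operculum: 1; gular pouch: 1.
Total = 3.

3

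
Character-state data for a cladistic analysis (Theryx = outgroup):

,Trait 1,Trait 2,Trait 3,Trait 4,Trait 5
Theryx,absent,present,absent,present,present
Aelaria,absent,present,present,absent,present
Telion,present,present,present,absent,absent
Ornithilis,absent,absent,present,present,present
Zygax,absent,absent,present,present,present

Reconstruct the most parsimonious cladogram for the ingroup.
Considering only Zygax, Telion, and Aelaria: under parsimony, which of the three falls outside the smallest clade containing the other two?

Character polarity is set by the outgroup: the derived state is whichever differs from the outgroup's state, so for Trait 2, Trait 4, Trait 5 the derived state is 'absent', and for the remaining characters it is 'present'.
Trait 1 (derived state 'present') is unique to Telion (autapomorphy; uninformative for grouping).
Only Ornithilis and Zygax show the derived state 'absent' for Trait 2, supporting them as a clade.
All ingroup taxa share the derived state 'present' for Trait 3; it defines the ingroup but does not resolve relationships within it.
Trait 4: derived state 'absent' in Aelaria and Telion only — synapomorphy for {Aelaria, Telion}.
Trait 5: derived state 'absent' in Telion only — an autapomorphy, so it tells us nothing about relationships among taxa.
Most parsimonious ingroup topology: ((Aelaria,Telion),(Ornithilis,Zygax)).
Aelaria and Telion share a more recent common ancestor with each other than either does with Zygax, so Zygax is the least closely related of the three.

Zygax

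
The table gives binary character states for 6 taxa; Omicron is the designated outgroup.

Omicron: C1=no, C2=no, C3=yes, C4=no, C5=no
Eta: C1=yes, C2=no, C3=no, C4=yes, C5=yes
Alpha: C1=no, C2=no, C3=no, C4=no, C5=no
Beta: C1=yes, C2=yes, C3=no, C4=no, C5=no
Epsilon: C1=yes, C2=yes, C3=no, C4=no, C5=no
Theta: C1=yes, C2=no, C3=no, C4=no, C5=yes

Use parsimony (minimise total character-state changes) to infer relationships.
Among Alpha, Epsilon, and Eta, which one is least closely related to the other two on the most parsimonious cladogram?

Character polarity is set by the outgroup: the derived state is whichever differs from the outgroup's state, so for C3 the derived state is 'no', and for the remaining characters it is 'yes'.
Only Beta, Epsilon, Eta, and Theta show the derived state 'yes' for C1, supporting them as a clade.
C2: derived state 'yes' in Beta and Epsilon only — synapomorphy for {Beta, Epsilon}.
C3 (derived state 'no') is shared by all ingroup taxa — unites the whole ingroup.
C4 (derived state 'yes') is unique to Eta (autapomorphy; uninformative for grouping).
C5 (derived state 'yes') is shared by Eta and Theta — a synapomorphy uniting that clade.
Most parsimonious ingroup topology: (((Eta,Theta),(Beta,Epsilon)),Alpha).
Epsilon and Eta share a more recent common ancestor with each other than either does with Alpha, so Alpha is the least closely related of the three.

Alpha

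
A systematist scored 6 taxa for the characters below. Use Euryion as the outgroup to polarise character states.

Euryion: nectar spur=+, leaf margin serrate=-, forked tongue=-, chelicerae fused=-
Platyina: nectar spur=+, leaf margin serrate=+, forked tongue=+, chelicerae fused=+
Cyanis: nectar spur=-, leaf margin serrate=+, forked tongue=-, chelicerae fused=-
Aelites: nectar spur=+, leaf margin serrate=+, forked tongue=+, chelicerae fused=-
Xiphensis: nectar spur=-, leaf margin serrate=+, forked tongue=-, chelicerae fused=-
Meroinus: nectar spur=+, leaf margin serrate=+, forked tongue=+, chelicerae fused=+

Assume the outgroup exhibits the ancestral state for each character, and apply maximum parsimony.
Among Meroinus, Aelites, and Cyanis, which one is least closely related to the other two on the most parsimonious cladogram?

Cyanis

Character polarity is set by the outgroup: the derived state is whichever differs from the outgroup's state, so for nectar spur the derived state is '-', and for the remaining characters it is '+'.
nectar spur (derived state '-') is shared by Cyanis and Xiphensis — a synapomorphy uniting that clade.
All ingroup taxa share the derived state '+' for leaf margin serrate; it defines the ingroup but does not resolve relationships within it.
forked tongue: derived state '+' in Aelites, Meroinus, and Platyina only — synapomorphy for {Aelites, Meroinus, Platyina}.
chelicerae fused: derived state '+' in Meroinus and Platyina only — synapomorphy for {Meroinus, Platyina}.
Most parsimonious ingroup topology: (((Platyina,Meroinus),Aelites),(Cyanis,Xiphensis)).
Aelites and Meroinus share a more recent common ancestor with each other than either does with Cyanis, so Cyanis is the least closely related of the three.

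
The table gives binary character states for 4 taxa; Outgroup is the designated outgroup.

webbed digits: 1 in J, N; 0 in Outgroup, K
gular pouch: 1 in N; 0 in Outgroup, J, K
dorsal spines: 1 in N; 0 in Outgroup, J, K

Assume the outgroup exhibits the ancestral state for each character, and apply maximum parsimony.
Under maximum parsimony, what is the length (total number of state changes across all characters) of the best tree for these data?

3

The outgroup has state '0' for every character, so '1' is the derived state throughout.
webbed digits: derived state '1' in J and N only — synapomorphy for {J, N}.
gular pouch: derived state '1' in N only — an autapomorphy, so it tells us nothing about relationships among taxa.
dorsal spines: derived state '1' in N only — an autapomorphy, so it tells us nothing about relationships among taxa.
Most parsimonious ingroup topology: ((J,N),K).
Changes per character on this tree: webbed digits: 1; gular pouch: 1; dorsal spines: 1.
Total = 3.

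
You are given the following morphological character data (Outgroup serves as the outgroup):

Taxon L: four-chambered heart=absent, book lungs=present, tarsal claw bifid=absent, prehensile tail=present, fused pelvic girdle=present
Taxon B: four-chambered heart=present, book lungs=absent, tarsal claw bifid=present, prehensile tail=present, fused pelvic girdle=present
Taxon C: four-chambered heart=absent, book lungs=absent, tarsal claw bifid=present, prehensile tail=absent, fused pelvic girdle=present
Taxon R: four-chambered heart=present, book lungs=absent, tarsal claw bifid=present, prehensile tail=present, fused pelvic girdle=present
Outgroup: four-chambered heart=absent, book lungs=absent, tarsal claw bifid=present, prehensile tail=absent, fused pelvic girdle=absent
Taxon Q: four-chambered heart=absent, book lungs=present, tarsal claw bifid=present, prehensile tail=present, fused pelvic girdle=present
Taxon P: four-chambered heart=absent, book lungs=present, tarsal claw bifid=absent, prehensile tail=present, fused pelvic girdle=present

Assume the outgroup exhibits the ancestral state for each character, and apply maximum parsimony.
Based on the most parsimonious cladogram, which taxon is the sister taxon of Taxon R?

Character polarity is set by the outgroup: the derived state is whichever differs from the outgroup's state, so for tarsal claw bifid the derived state is 'absent', and for the remaining characters it is 'present'.
four-chambered heart: derived state 'present' in Taxon B and Taxon R only — synapomorphy for {Taxon B, Taxon R}.
Only Taxon L, Taxon P, and Taxon Q show the derived state 'present' for book lungs, supporting them as a clade.
tarsal claw bifid: derived state 'absent' in Taxon L and Taxon P only — synapomorphy for {Taxon L, Taxon P}.
prehensile tail (derived state 'present') is shared by Taxon B, Taxon L, Taxon P, Taxon Q, and Taxon R — a synapomorphy uniting that clade.
All ingroup taxa share the derived state 'present' for fused pelvic girdle; it defines the ingroup but does not resolve relationships within it.
Most parsimonious ingroup topology: (((Taxon R,Taxon B),(Taxon Q,(Taxon L,Taxon P))),Taxon C).
Taxon R and Taxon B form a cherry on this tree, so they are sister taxa.

Taxon B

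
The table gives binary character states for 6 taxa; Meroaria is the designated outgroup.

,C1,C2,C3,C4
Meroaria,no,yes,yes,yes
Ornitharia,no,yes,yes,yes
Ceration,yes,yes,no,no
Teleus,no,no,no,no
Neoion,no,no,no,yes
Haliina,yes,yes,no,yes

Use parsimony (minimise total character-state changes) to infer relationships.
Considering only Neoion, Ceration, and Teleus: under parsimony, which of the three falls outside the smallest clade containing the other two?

Character polarity is set by the outgroup: the derived state is whichever differs from the outgroup's state, so for C2, C3, C4 the derived state is 'no', and for the remaining characters it is 'yes'.
Only Ceration and Haliina show the derived state 'yes' for C1, supporting them as a clade.
C2 (derived state 'no') is shared by Neoion and Teleus — a synapomorphy uniting that clade.
Only Ceration, Haliina, Neoion, and Teleus show the derived state 'no' for C3, supporting them as a clade.
C4 (state 'no') occurs in Ceration and Teleus but conflicts with the nesting implied by the other characters — most parsimoniously interpreted as homoplasy.
Most parsimonious ingroup topology: (Ornitharia,((Ceration,Haliina),(Teleus,Neoion))).
Neoion and Teleus share a more recent common ancestor with each other than either does with Ceration, so Ceration is the least closely related of the three.

Ceration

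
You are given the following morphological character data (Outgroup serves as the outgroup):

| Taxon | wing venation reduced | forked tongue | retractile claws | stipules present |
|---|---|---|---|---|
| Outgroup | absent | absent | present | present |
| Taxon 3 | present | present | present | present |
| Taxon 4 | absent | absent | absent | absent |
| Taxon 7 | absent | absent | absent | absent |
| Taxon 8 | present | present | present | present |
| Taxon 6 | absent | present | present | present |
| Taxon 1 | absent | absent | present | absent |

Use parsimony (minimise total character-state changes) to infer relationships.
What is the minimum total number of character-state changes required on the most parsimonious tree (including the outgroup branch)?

Character polarity is set by the outgroup: the derived state is whichever differs from the outgroup's state, so for retractile claws, stipules present the derived state is 'absent', and for the remaining characters it is 'present'.
wing venation reduced: derived state 'present' in Taxon 3 and Taxon 8 only — synapomorphy for {Taxon 3, Taxon 8}.
forked tongue: derived state 'present' in Taxon 3, Taxon 6, and Taxon 8 only — synapomorphy for {Taxon 3, Taxon 6, Taxon 8}.
retractile claws (derived state 'absent') is shared by Taxon 4 and Taxon 7 — a synapomorphy uniting that clade.
stipules present (derived state 'absent') is shared by Taxon 1, Taxon 4, and Taxon 7 — a synapomorphy uniting that clade.
Most parsimonious ingroup topology: (((Taxon 3,Taxon 8),Taxon 6),((Taxon 4,Taxon 7),Taxon 1)).
Changes per character on this tree: wing venation reduced: 1; forked tongue: 1; retractile claws: 1; stipules present: 1.
Total = 4.

4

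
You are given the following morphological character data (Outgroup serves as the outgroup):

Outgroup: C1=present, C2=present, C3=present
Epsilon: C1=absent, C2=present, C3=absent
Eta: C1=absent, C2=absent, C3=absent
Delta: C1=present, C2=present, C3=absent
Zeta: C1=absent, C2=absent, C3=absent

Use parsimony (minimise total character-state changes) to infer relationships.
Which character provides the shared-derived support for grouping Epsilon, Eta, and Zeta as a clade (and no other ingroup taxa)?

C1

The outgroup has state 'present' for every character, so 'absent' is the derived state throughout.
C1 (derived state 'absent') is shared by Epsilon, Eta, and Zeta — a synapomorphy uniting that clade.
C2 (derived state 'absent') is shared by Eta and Zeta — a synapomorphy uniting that clade.
C3 (derived state 'absent') is shared by all ingroup taxa — unites the whole ingroup.
Most parsimonious ingroup topology: (((Zeta,Eta),Epsilon),Delta).
The clade {Epsilon, Eta, Zeta} is supported by C1: its derived state 'absent' occurs in exactly those taxa and in no other taxon (including the outgroup).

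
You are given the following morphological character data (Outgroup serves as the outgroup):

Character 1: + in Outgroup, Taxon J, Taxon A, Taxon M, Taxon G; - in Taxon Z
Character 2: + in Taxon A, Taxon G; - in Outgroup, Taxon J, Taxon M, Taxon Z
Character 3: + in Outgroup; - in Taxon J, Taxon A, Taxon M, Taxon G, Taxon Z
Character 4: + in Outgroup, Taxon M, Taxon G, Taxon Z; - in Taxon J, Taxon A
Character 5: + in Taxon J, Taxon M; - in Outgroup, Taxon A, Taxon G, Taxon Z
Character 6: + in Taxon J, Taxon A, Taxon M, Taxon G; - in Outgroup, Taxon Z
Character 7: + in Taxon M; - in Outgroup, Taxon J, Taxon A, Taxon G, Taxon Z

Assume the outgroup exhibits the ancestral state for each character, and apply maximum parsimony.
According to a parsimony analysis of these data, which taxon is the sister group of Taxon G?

Character polarity is set by the outgroup: the derived state is whichever differs from the outgroup's state, so for Character 1, Character 3, Character 4 the derived state is '-', and for the remaining characters it is '+'.
Character 1: derived state '-' in Taxon Z only — an autapomorphy, so it tells us nothing about relationships among taxa.
Character 2 (derived state '+') is shared by Taxon A and Taxon G — a synapomorphy uniting that clade.
Character 3 (derived state '-') is shared by all ingroup taxa — unites the whole ingroup.
Character 4 groups Taxon A and Taxon J, which is incompatible with the clades supported by the remaining characters; treating it as convergent (homoplasy) costs fewer steps than any alternative tree.
Only Taxon J and Taxon M show the derived state '+' for Character 5, supporting them as a clade.
Character 6 (derived state '+') is shared by Taxon A, Taxon G, Taxon J, and Taxon M — a synapomorphy uniting that clade.
Character 7: derived state '+' in Taxon M only — an autapomorphy, so it tells us nothing about relationships among taxa.
Most parsimonious ingroup topology: (((Taxon G,Taxon A),(Taxon J,Taxon M)),Taxon Z).
Taxon G and Taxon A form a cherry on this tree, so they are sister taxa.

Taxon A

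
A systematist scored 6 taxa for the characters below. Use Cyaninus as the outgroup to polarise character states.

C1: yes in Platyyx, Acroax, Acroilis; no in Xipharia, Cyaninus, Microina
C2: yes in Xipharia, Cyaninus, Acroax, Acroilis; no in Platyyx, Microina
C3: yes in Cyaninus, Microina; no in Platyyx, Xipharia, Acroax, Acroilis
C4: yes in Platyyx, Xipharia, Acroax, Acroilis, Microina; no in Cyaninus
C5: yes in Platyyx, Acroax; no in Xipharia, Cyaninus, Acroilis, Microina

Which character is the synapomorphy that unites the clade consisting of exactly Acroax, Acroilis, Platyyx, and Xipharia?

C3

Character polarity is set by the outgroup: the derived state is whichever differs from the outgroup's state, so for C2, C3 the derived state is 'no', and for the remaining characters it is 'yes'.
Only Acroax, Acroilis, and Platyyx show the derived state 'yes' for C1, supporting them as a clade.
C2 (state 'no') occurs in Microina and Platyyx but conflicts with the nesting implied by the other characters — most parsimoniously interpreted as homoplasy.
C3 (derived state 'no') is shared by Acroax, Acroilis, Platyyx, and Xipharia — a synapomorphy uniting that clade.
C4 (derived state 'yes') is shared by all ingroup taxa — unites the whole ingroup.
C5 (derived state 'yes') is shared by Acroax and Platyyx — a synapomorphy uniting that clade.
Most parsimonious ingroup topology: ((((Acroax,Platyyx),Acroilis),Xipharia),Microina).
The clade {Acroax, Acroilis, Platyyx, Xipharia} is supported by C3: its derived state 'no' occurs in exactly those taxa and in no other taxon (including the outgroup).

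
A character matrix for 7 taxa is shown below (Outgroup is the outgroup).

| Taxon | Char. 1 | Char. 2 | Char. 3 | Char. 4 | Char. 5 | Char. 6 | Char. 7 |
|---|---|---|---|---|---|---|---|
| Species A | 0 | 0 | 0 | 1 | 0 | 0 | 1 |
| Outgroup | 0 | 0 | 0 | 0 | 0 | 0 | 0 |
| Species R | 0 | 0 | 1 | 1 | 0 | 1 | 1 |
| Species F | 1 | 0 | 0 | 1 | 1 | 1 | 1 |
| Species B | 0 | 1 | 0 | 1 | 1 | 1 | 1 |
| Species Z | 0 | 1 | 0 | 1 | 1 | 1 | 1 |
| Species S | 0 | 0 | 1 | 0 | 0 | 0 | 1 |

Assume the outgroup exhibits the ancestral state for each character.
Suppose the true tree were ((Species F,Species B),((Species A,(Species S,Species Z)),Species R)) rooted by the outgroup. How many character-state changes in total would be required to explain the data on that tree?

Map each character onto ((Species F,Species B),((Species A,(Species S,Species Z)),Species R)) (rooted by Outgroup) and count the minimum state changes it requires (Fitch parsimony):
Char. 1: 1; Char. 2: 2; Char. 3: 2; Char. 4: 2; Char. 5: 2; Char. 6: 3; Char. 7: 1.
Total tree length = 13.

13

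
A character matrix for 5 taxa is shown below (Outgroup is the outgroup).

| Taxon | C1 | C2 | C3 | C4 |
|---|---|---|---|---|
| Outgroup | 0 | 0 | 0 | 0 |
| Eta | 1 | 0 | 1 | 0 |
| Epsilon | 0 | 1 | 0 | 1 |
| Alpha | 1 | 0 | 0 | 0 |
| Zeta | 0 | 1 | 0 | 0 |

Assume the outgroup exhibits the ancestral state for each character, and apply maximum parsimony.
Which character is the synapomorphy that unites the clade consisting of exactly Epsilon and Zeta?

The outgroup has state '0' for every character, so '1' is the derived state throughout.
C1 (derived state '1') is shared by Alpha and Eta — a synapomorphy uniting that clade.
C2: derived state '1' in Epsilon and Zeta only — synapomorphy for {Epsilon, Zeta}.
C3: derived state '1' in Eta only — an autapomorphy, so it tells us nothing about relationships among taxa.
C4: derived state '1' in Epsilon only — an autapomorphy, so it tells us nothing about relationships among taxa.
Most parsimonious ingroup topology: ((Zeta,Epsilon),(Eta,Alpha)).
The clade {Epsilon, Zeta} is supported by C2: its derived state '1' occurs in exactly those taxa and in no other taxon (including the outgroup).

C2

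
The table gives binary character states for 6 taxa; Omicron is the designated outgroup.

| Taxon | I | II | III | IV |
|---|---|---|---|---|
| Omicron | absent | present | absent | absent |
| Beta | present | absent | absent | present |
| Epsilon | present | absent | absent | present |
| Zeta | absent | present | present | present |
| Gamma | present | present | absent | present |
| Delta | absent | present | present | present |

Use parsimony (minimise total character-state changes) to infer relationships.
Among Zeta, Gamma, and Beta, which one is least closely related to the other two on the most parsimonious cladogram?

Zeta

Character polarity is set by the outgroup: the derived state is whichever differs from the outgroup's state, so for II the derived state is 'absent', and for the remaining characters it is 'present'.
I (derived state 'present') is shared by Beta, Epsilon, and Gamma — a synapomorphy uniting that clade.
II: derived state 'absent' in Beta and Epsilon only — synapomorphy for {Beta, Epsilon}.
III: derived state 'present' in Delta and Zeta only — synapomorphy for {Delta, Zeta}.
All ingroup taxa share the derived state 'present' for IV; it defines the ingroup but does not resolve relationships within it.
Most parsimonious ingroup topology: (((Beta,Epsilon),Gamma),(Zeta,Delta)).
Beta and Gamma share a more recent common ancestor with each other than either does with Zeta, so Zeta is the least closely related of the three.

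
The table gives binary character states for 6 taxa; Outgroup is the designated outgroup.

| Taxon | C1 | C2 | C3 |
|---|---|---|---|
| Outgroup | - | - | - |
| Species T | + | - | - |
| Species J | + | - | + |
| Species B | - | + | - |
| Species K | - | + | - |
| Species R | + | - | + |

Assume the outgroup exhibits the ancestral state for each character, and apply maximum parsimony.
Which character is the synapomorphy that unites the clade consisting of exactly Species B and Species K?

C2

The outgroup has state '-' for every character, so '+' is the derived state throughout.
C1 (derived state '+') is shared by Species J, Species R, and Species T — a synapomorphy uniting that clade.
C2 (derived state '+') is shared by Species B and Species K — a synapomorphy uniting that clade.
Only Species J and Species R show the derived state '+' for C3, supporting them as a clade.
Most parsimonious ingroup topology: ((Species T,(Species J,Species R)),(Species B,Species K)).
The clade {Species B, Species K} is supported by C2: its derived state '+' occurs in exactly those taxa and in no other taxon (including the outgroup).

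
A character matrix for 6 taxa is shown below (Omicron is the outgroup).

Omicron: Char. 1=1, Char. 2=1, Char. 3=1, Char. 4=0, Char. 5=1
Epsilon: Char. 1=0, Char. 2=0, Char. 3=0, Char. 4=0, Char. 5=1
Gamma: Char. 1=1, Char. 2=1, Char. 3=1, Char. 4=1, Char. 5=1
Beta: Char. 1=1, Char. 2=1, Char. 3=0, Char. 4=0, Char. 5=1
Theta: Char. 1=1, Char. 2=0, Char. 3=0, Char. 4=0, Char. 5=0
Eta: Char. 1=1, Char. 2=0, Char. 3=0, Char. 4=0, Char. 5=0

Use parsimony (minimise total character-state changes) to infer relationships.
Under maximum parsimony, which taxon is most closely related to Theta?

Character polarity is set by the outgroup: the derived state is whichever differs from the outgroup's state, so for Char. 1, Char. 2, Char. 3, Char. 5 the derived state is '0', and for the remaining characters it is '1'.
Char. 1 (derived state '0') is unique to Epsilon (autapomorphy; uninformative for grouping).
Char. 2 (derived state '0') is shared by Epsilon, Eta, and Theta — a synapomorphy uniting that clade.
Char. 3: derived state '0' in Beta, Epsilon, Eta, and Theta only — synapomorphy for {Beta, Epsilon, Eta, Theta}.
Char. 4 (derived state '1') is unique to Gamma (autapomorphy; uninformative for grouping).
Char. 5: derived state '0' in Eta and Theta only — synapomorphy for {Eta, Theta}.
Most parsimonious ingroup topology: (((Epsilon,(Theta,Eta)),Beta),Gamma).
Theta and Eta form a cherry on this tree, so they are sister taxa.

Eta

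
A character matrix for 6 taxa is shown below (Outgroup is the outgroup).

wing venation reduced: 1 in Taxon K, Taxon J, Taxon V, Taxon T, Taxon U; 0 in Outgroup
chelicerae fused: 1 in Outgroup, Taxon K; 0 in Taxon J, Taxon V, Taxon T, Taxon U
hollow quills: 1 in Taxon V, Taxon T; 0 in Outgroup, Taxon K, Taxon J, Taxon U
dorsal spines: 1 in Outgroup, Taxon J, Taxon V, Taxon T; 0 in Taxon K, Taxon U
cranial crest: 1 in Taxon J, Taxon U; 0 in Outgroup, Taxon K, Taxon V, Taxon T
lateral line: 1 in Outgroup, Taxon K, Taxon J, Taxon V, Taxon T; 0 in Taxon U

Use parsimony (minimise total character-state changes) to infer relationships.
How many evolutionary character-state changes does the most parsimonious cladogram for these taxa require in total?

7

Character polarity is set by the outgroup: the derived state is whichever differs from the outgroup's state, so for chelicerae fused, dorsal spines, lateral line the derived state is '0', and for the remaining characters it is '1'.
wing venation reduced (derived state '1') is shared by all ingroup taxa — unites the whole ingroup.
Only Taxon J, Taxon T, Taxon U, and Taxon V show the derived state '0' for chelicerae fused, supporting them as a clade.
hollow quills (derived state '1') is shared by Taxon T and Taxon V — a synapomorphy uniting that clade.
dorsal spines groups Taxon K and Taxon U, which is incompatible with the clades supported by the remaining characters; treating it as convergent (homoplasy) costs fewer steps than any alternative tree.
cranial crest (derived state '1') is shared by Taxon J and Taxon U — a synapomorphy uniting that clade.
lateral line (derived state '0') is unique to Taxon U (autapomorphy; uninformative for grouping).
Most parsimonious ingroup topology: (Taxon K,((Taxon J,Taxon U),(Taxon V,Taxon T))).
Changes per character on this tree: wing venation reduced: 1; chelicerae fused: 1; hollow quills: 1; dorsal spines: 2; cranial crest: 1; lateral line: 1.
Total = 7.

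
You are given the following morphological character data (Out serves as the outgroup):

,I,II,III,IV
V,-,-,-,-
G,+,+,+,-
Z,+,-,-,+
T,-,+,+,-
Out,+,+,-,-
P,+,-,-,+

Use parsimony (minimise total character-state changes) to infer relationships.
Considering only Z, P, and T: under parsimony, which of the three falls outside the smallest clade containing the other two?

T

Character polarity is set by the outgroup: the derived state is whichever differs from the outgroup's state, so for I, II the derived state is '-', and for the remaining characters it is '+'.
I (state '-') occurs in T and V but conflicts with the nesting implied by the other characters — most parsimoniously interpreted as homoplasy.
Only P, V, and Z show the derived state '-' for II, supporting them as a clade.
III (derived state '+') is shared by G and T — a synapomorphy uniting that clade.
IV: derived state '+' in P and Z only — synapomorphy for {P, Z}.
Most parsimonious ingroup topology: (((P,Z),V),(G,T)).
P and Z share a more recent common ancestor with each other than either does with T, so T is the least closely related of the three.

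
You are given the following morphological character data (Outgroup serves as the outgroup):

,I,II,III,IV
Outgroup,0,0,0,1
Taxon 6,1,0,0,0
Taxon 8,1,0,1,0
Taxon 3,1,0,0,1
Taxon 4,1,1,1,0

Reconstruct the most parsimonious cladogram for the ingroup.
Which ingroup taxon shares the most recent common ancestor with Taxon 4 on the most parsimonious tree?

Character polarity is set by the outgroup: the derived state is whichever differs from the outgroup's state, so for IV the derived state is '0', and for the remaining characters it is '1'.
I (derived state '1') is shared by all ingroup taxa — unites the whole ingroup.
II (derived state '1') is unique to Taxon 4 (autapomorphy; uninformative for grouping).
III (derived state '1') is shared by Taxon 4 and Taxon 8 — a synapomorphy uniting that clade.
IV (derived state '0') is shared by Taxon 4, Taxon 6, and Taxon 8 — a synapomorphy uniting that clade.
Most parsimonious ingroup topology: ((Taxon 6,(Taxon 8,Taxon 4)),Taxon 3).
Taxon 4 and Taxon 8 form a cherry on this tree, so they are sister taxa.

Taxon 8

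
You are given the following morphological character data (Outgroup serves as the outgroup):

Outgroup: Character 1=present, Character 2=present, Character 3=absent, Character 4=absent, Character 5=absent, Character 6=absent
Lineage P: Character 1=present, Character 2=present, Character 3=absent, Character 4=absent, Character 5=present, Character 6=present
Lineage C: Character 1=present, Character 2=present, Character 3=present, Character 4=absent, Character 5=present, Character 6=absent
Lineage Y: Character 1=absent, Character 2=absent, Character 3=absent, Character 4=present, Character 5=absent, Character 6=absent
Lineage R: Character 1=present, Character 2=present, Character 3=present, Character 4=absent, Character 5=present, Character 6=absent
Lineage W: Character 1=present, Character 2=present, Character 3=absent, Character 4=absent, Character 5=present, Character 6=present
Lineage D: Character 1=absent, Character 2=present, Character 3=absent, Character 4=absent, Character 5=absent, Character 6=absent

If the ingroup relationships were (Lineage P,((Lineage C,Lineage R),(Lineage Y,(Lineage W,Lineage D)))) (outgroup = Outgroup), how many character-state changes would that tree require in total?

Map each character onto (Lineage P,((Lineage C,Lineage R),(Lineage Y,(Lineage W,Lineage D)))) (rooted by Outgroup) and count the minimum state changes it requires (Fitch parsimony):
Character 1: 2; Character 2: 1; Character 3: 1; Character 4: 1; Character 5: 3; Character 6: 2.
Total tree length = 10.

10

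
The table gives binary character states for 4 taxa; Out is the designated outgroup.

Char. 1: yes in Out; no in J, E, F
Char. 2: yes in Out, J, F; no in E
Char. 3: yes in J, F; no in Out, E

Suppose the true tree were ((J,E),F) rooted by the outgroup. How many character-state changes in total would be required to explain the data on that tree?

Map each character onto ((J,E),F) (rooted by Out) and count the minimum state changes it requires (Fitch parsimony):
Char. 1: 1; Char. 2: 1; Char. 3: 2.
Total tree length = 4.

4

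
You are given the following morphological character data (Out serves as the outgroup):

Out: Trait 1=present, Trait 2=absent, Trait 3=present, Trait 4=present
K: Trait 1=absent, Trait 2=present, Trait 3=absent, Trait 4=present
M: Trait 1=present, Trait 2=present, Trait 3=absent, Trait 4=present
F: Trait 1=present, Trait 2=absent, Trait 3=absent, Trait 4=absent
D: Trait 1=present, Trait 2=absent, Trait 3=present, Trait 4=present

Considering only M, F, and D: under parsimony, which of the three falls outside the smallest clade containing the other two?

Character polarity is set by the outgroup: the derived state is whichever differs from the outgroup's state, so for Trait 1, Trait 3, Trait 4 the derived state is 'absent', and for the remaining characters it is 'present'.
Trait 1 (derived state 'absent') is unique to K (autapomorphy; uninformative for grouping).
Trait 2 (derived state 'present') is shared by K and M — a synapomorphy uniting that clade.
Trait 3: derived state 'absent' in F, K, and M only — synapomorphy for {F, K, M}.
Trait 4: derived state 'absent' in F only — an autapomorphy, so it tells us nothing about relationships among taxa.
Most parsimonious ingroup topology: ((F,(K,M)),D).
F and M share a more recent common ancestor with each other than either does with D, so D is the least closely related of the three.

D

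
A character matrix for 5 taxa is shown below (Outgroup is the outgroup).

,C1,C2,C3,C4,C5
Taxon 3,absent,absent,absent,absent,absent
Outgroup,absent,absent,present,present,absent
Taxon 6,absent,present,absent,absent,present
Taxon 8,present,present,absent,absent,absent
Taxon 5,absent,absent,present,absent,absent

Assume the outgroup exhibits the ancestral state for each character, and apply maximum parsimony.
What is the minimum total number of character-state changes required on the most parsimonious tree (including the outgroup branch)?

5

Character polarity is set by the outgroup: the derived state is whichever differs from the outgroup's state, so for C3, C4 the derived state is 'absent', and for the remaining characters it is 'present'.
C1: derived state 'present' in Taxon 8 only — an autapomorphy, so it tells us nothing about relationships among taxa.
C2 (derived state 'present') is shared by Taxon 6 and Taxon 8 — a synapomorphy uniting that clade.
C3: derived state 'absent' in Taxon 3, Taxon 6, and Taxon 8 only — synapomorphy for {Taxon 3, Taxon 6, Taxon 8}.
C4 (derived state 'absent') is shared by all ingroup taxa — unites the whole ingroup.
C5 (derived state 'present') is unique to Taxon 6 (autapomorphy; uninformative for grouping).
Most parsimonious ingroup topology: ((Taxon 3,(Taxon 6,Taxon 8)),Taxon 5).
Changes per character on this tree: C1: 1; C2: 1; C3: 1; C4: 1; C5: 1.
Total = 5.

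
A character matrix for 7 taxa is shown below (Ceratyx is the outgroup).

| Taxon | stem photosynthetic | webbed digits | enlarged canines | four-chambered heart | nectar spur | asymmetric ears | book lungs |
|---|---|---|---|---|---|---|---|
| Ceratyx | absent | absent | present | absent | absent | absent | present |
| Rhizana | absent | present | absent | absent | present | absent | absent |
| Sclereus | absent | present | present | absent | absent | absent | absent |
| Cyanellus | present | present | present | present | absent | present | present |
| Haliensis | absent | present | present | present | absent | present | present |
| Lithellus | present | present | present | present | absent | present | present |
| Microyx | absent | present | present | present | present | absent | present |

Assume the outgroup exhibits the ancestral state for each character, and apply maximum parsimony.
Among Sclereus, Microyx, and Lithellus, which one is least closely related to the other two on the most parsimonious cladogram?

Sclereus

Character polarity is set by the outgroup: the derived state is whichever differs from the outgroup's state, so for enlarged canines, book lungs the derived state is 'absent', and for the remaining characters it is 'present'.
stem photosynthetic: derived state 'present' in Cyanellus and Lithellus only — synapomorphy for {Cyanellus, Lithellus}.
webbed digits (derived state 'present') is shared by all ingroup taxa — unites the whole ingroup.
enlarged canines: derived state 'absent' in Rhizana only — an autapomorphy, so it tells us nothing about relationships among taxa.
four-chambered heart (derived state 'present') is shared by Cyanellus, Haliensis, Lithellus, and Microyx — a synapomorphy uniting that clade.
nectar spur groups Microyx and Rhizana, which is incompatible with the clades supported by the remaining characters; treating it as convergent (homoplasy) costs fewer steps than any alternative tree.
asymmetric ears (derived state 'present') is shared by Cyanellus, Haliensis, and Lithellus — a synapomorphy uniting that clade.
book lungs: derived state 'absent' in Rhizana and Sclereus only — synapomorphy for {Rhizana, Sclereus}.
Most parsimonious ingroup topology: ((Rhizana,Sclereus),(((Cyanellus,Lithellus),Haliensis),Microyx)).
Microyx and Lithellus share a more recent common ancestor with each other than either does with Sclereus, so Sclereus is the least closely related of the three.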